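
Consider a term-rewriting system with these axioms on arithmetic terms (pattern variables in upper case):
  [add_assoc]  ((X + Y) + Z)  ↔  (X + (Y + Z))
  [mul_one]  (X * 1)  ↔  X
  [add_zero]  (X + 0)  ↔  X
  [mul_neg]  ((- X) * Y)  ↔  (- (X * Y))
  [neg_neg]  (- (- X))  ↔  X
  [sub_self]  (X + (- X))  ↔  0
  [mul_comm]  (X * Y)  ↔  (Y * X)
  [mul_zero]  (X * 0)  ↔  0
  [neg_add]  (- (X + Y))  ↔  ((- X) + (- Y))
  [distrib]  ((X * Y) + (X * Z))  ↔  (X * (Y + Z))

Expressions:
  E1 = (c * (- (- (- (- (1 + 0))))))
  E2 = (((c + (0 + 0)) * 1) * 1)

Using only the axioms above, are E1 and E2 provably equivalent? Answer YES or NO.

YES

(1) (- (- (- (1 + 0))))  =[neg_neg →]=  (- (1 + 0))    ⊢ (c * (- (- (1 + 0))))
(2) (- (- (1 + 0)))  =[neg_neg →]=  (1 + 0)    ⊢ (c * (1 + 0))
(3) (1 + 0)  =[add_zero →]=  1    ⊢ (c * 1)
(4) c  =[add_zero ←]=  (c + 0)    ⊢ ((c + 0) * 1)
(5) (c + 0)  =[mul_one ←]=  ((c + 0) * 1)    ⊢ (((c + 0) * 1) * 1)
(6) 0  =[add_zero ←]=  (0 + 0)    ⊢ E2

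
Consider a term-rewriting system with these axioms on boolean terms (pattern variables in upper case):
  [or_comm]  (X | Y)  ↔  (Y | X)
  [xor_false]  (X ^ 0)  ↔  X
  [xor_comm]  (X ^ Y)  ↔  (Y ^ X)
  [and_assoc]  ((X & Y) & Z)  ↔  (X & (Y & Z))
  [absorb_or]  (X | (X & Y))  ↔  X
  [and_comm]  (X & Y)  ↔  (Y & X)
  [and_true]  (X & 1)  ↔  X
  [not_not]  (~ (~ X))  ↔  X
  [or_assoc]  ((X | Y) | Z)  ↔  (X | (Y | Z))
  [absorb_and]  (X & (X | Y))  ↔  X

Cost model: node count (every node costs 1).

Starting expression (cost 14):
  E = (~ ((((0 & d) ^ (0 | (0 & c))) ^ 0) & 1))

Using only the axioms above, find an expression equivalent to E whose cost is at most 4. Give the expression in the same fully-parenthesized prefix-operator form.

(1) (0 | (0 & c))  =[absorb_or →]=  0    ⊢ (~ ((((0 & d) ^ 0) ^ 0) & 1))
(2) ((((0 & d) ^ 0) ^ 0) & 1)  =[and_true →]=  (((0 & d) ^ 0) ^ 0)    ⊢ (~ (((0 & d) ^ 0) ^ 0))
(3) ((0 & d) ^ 0)  =[xor_false →]=  (0 & d)    ⊢ (~ ((0 & d) ^ 0))
(4) ((0 & d) ^ 0)  =[xor_false →]=  (0 & d)    ⊢ cost 4, within 4

(~ (0 & d))   [cost 4]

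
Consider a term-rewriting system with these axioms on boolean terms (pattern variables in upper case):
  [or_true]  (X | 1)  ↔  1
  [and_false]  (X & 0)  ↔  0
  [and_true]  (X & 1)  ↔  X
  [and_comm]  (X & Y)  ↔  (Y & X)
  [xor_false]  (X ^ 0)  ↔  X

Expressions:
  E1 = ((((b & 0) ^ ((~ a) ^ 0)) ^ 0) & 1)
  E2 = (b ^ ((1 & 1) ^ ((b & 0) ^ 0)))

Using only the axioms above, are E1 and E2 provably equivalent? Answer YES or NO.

NO

Every axiom is a valid identity, so a rewrite proof would force E1 and E2 to agree under every assignment.
At a=0, b=1: E1 = 1 but E2 = 0; they differ, so no derivation exists.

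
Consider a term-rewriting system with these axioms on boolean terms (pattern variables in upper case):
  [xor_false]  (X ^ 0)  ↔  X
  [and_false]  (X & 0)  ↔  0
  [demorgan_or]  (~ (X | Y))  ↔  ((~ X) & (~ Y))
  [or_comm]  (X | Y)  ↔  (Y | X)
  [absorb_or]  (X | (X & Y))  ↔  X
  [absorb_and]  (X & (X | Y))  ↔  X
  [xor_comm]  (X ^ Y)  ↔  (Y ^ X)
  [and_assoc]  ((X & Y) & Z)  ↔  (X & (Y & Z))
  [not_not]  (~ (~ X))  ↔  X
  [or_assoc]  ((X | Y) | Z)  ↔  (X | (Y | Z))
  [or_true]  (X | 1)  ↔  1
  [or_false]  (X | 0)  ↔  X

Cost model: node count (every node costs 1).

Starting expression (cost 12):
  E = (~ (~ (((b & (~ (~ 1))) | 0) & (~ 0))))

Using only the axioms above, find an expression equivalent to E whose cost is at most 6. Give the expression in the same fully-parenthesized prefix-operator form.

step 1: not_not (→) rewrites (~ (~ (((b & (~ (~ 1))) | 0) & (~ 0)))) into (((b & (~ (~ 1))) | 0) & (~ 0))
step 2: or_false (→) rewrites ((b & (~ (~ 1))) | 0) into (b & (~ (~ 1))), now ((b & (~ (~ 1))) & (~ 0))
step 3: not_not (→) rewrites (~ (~ 1)) into 1, reaching cost 6 (bound 6)

((b & 1) & (~ 0))   [cost 6]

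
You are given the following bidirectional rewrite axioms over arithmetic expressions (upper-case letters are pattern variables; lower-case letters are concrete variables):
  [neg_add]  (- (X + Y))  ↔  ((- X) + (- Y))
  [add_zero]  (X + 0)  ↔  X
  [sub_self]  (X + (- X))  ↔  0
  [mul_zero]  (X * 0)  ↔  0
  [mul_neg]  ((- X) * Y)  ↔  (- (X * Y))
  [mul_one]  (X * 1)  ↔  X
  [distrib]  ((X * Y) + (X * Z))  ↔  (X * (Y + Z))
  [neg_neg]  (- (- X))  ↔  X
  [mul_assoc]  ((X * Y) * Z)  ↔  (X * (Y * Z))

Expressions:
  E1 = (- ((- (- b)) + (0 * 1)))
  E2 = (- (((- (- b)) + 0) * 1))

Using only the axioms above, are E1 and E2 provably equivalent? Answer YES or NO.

YES

1. [mul_one →] (0 * 1)  →  0;  E1 = (- ((- (- b)) + 0))
2. [neg_neg →] (- (- b))  →  b;  E1 = (- (b + 0))
3. [add_zero →] (b + 0)  →  b;  E1 = (- b)
4. [neg_neg ←] (- b)  →  (- (- (- b)))
5. [mul_one ←] (- (- b))  →  ((- (- b)) * 1);  E1 = (- ((- (- b)) * 1))
6. [add_zero ←] (- (- b))  →  ((- (- b)) + 0);  this is E2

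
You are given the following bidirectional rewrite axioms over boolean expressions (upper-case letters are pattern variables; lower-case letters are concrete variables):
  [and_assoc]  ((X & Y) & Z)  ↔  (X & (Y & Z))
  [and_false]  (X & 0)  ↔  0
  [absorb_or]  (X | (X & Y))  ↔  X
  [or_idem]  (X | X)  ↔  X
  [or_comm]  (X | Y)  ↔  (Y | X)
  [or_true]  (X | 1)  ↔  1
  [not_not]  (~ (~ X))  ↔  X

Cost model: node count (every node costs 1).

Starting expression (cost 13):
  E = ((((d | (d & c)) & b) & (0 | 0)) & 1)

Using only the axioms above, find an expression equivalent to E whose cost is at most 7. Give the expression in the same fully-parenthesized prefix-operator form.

(((d & b) & 0) & 1)   [cost 7]

1. [absorb_or →] (d | (d & c))  →  d;  E = (((d & b) & (0 | 0)) & 1)
2. [or_idem →] (0 | 0)  →  0;  cost 7 ≤ 7, done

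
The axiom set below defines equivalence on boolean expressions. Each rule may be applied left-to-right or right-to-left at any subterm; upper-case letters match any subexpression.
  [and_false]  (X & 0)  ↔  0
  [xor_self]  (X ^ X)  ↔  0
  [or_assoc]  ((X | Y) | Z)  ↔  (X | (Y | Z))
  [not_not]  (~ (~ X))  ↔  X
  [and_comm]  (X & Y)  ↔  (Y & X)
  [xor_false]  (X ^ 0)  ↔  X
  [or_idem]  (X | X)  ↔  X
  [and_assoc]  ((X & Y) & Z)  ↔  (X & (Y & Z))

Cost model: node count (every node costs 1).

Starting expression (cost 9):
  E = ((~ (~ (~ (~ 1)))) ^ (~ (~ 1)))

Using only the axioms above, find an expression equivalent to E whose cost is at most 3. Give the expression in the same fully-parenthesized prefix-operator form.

(1 ^ 1)   [cost 3]

(1) (~ (~ (~ (~ 1))))  =[not_not →]=  (~ (~ 1))    ⊢ ((~ (~ 1)) ^ (~ (~ 1)))
(2) (~ (~ 1))  =[not_not →]=  1    ⊢ ((~ (~ 1)) ^ 1)
(3) (~ (~ 1))  =[not_not →]=  1    ⊢ cost 3, within 3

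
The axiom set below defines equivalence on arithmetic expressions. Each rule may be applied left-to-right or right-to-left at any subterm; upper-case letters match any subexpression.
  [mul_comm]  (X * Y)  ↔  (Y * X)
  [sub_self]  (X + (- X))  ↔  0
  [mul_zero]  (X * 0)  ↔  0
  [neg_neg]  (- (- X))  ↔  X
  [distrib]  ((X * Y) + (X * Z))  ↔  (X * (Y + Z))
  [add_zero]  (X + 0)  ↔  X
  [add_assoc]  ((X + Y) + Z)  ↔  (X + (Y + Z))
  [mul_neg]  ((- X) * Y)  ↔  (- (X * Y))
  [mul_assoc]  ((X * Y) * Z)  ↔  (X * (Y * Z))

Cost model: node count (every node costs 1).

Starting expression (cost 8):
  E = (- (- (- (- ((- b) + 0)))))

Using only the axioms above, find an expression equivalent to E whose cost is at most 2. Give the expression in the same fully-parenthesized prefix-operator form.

(1) ((- b) + 0)  =[add_zero →]=  (- b)    ⊢ (- (- (- (- (- b)))))
(2) (- (- (- (- b))))  =[neg_neg →]=  (- (- b))    ⊢ (- (- (- b)))
(3) (- (- b))  =[neg_neg →]=  b    ⊢ cost 2, within 2

(- b)   [cost 2]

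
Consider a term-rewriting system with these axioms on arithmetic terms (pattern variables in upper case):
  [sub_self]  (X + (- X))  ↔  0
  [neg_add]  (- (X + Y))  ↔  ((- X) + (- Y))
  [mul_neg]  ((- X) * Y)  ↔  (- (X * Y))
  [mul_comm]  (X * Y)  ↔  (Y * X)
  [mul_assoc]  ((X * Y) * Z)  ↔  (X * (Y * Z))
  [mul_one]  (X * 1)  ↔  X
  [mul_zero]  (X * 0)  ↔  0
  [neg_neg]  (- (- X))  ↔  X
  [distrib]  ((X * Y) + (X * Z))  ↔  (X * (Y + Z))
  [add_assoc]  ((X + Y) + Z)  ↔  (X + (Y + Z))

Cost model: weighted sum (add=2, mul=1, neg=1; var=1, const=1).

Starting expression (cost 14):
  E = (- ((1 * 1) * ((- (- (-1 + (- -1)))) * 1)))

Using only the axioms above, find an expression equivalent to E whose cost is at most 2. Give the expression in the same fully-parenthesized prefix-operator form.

step 1: neg_neg (→) rewrites (- (- (-1 + (- -1)))) into (-1 + (- -1)), now (- ((1 * 1) * ((-1 + (- -1)) * 1)))
step 2: mul_one (→) rewrites ((-1 + (- -1)) * 1) into (-1 + (- -1)), now (- ((1 * 1) * (-1 + (- -1))))
step 3: mul_one (→) rewrites (1 * 1) into 1, now (- (1 * (-1 + (- -1))))
step 4: sub_self (→) rewrites (-1 + (- -1)) into 0, now (- (1 * 0))
step 5: mul_zero (→) rewrites (1 * 0) into 0, reaching cost 2 (bound 2)

(- 0)   [cost 2]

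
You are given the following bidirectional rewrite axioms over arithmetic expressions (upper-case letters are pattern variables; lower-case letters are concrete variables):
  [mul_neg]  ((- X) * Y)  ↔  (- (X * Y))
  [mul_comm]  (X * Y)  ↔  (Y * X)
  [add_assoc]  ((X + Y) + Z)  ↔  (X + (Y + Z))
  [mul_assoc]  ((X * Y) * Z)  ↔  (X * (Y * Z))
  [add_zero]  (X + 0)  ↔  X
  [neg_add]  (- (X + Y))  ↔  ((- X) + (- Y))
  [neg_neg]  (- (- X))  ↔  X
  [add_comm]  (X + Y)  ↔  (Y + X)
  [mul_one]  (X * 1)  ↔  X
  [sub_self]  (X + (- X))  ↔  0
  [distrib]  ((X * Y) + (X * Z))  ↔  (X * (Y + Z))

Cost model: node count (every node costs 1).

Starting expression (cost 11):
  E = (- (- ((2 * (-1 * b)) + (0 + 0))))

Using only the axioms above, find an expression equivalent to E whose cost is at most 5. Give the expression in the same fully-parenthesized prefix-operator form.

(1) (0 + 0)  =[add_zero →]=  0    ⊢ (- (- ((2 * (-1 * b)) + 0)))
(2) ((2 * (-1 * b)) + 0)  =[add_zero →]=  (2 * (-1 * b))    ⊢ (- (- (2 * (-1 * b))))
(3) (- (- (2 * (-1 * b))))  =[neg_neg →]=  (2 * (-1 * b))    ⊢ cost 5, within 5

(2 * (-1 * b))   [cost 5]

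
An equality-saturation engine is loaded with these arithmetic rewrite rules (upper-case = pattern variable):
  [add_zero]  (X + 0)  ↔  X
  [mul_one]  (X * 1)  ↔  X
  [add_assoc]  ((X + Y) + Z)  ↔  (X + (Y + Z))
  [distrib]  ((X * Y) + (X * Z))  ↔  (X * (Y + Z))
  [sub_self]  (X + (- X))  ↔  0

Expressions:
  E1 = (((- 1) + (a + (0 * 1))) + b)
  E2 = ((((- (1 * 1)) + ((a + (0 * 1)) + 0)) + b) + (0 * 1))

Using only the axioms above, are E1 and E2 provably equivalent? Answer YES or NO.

(1) (0 * 1)  =[mul_one →]=  0    ⊢ (((- 1) + (a + 0)) + b)
(2) (a + 0)  =[add_zero →]=  a    ⊢ (((- 1) + a) + b)
(3) (((- 1) + a) + b)  =[add_assoc →]=  ((- 1) + (a + b))
(4) ((- 1) + (a + b))  =[add_zero ←]=  (((- 1) + (a + b)) + 0)
(5) 1  =[mul_one ←]=  (1 * 1)    ⊢ (((- (1 * 1)) + (a + b)) + 0)
(6) a  =[add_zero ←]=  (a + 0)    ⊢ (((- (1 * 1)) + ((a + 0) + b)) + 0)
(7) ((- (1 * 1)) + ((a + 0) + b))  =[add_assoc ←]=  (((- (1 * 1)) + (a + 0)) + b)    ⊢ ((((- (1 * 1)) + (a + 0)) + b) + 0)
(8) (a + 0)  =[add_zero ←]=  ((a + 0) + 0)    ⊢ ((((- (1 * 1)) + ((a + 0) + 0)) + b) + 0)
(9) 0  =[mul_one ←]=  (0 * 1)    ⊢ ((((- (1 * 1)) + ((a + 0) + 0)) + b) + (0 * 1))
(10) 0  =[mul_one ←]=  (0 * 1)    ⊢ E2

YES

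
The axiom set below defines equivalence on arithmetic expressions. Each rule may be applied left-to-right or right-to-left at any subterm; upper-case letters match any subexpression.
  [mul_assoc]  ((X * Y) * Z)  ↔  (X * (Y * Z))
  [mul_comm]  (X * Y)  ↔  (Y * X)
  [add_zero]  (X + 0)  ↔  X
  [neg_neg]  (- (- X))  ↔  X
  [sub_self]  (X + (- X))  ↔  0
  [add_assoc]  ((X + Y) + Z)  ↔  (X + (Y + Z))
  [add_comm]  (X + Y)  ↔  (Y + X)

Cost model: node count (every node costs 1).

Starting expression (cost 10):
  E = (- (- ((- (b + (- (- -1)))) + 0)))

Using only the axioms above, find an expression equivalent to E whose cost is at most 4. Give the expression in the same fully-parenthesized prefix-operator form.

(- (b + -1))   [cost 4]

(1) (- (- ((- (b + (- (- -1)))) + 0)))  =[neg_neg →]=  ((- (b + (- (- -1)))) + 0)
(2) ((- (b + (- (- -1)))) + 0)  =[add_zero →]=  (- (b + (- (- -1))))
(3) (- (- -1))  =[neg_neg →]=  -1    ⊢ cost 4, within 4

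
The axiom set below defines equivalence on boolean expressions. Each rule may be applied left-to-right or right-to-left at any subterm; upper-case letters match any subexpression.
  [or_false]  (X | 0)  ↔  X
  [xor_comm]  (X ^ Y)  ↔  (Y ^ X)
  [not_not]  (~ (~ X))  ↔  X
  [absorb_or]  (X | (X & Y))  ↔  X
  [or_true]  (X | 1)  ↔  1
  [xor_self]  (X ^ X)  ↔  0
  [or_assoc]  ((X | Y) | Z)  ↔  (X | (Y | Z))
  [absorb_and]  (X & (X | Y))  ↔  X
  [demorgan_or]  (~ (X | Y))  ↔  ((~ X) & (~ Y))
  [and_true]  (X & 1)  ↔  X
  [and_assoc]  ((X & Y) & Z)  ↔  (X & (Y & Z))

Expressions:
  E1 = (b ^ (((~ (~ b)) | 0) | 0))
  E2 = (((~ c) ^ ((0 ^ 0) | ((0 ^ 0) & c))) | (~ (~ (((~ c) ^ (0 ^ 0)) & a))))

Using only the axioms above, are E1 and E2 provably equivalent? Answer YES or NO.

NO

All listed rules preserve value, hence provable equivalence implies equal values everywhere; look for a separating assignment.
a=0, b=0, c=0 gives E1 ↦ 0, E2 ↦ 1; values differ ⇒ not provably equivalent.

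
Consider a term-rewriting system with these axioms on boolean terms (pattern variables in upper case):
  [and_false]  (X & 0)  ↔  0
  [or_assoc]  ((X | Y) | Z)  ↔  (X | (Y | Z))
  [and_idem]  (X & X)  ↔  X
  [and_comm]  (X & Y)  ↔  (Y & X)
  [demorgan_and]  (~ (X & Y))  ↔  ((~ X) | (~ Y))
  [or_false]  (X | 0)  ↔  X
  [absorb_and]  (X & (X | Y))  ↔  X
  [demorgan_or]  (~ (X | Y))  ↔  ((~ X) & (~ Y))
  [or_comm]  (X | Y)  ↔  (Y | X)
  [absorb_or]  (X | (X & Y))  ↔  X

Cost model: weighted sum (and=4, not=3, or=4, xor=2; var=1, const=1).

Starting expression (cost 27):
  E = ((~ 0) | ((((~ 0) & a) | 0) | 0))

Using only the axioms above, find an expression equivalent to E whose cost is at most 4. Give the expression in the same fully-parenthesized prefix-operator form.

(~ 0)   [cost 4]

(1) ((((~ 0) & a) | 0) | 0)  =[or_false →]=  (((~ 0) & a) | 0)    ⊢ ((~ 0) | (((~ 0) & a) | 0))
(2) (((~ 0) & a) | 0)  =[or_false →]=  ((~ 0) & a)    ⊢ ((~ 0) | ((~ 0) & a))
(3) ((~ 0) | ((~ 0) & a))  =[absorb_or →]=  (~ 0)    ⊢ cost 4, within 4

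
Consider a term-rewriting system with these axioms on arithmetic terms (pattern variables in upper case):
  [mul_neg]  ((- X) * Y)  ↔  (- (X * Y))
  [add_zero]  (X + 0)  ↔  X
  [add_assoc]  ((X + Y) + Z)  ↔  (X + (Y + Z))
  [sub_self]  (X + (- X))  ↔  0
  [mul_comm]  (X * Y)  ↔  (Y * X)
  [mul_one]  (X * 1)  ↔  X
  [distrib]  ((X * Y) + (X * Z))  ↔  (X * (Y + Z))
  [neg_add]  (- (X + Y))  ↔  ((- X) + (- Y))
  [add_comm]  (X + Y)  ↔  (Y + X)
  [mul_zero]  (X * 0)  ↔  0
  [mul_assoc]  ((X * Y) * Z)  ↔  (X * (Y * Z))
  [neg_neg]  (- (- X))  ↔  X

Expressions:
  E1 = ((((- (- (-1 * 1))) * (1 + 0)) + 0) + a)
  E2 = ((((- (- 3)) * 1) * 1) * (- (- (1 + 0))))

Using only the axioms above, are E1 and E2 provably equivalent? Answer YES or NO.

NO

Every axiom is a valid identity, so a rewrite proof would force E1 and E2 to agree under every assignment.
At a=0: E1 = -1 but E2 = 3; they differ, so no derivation exists.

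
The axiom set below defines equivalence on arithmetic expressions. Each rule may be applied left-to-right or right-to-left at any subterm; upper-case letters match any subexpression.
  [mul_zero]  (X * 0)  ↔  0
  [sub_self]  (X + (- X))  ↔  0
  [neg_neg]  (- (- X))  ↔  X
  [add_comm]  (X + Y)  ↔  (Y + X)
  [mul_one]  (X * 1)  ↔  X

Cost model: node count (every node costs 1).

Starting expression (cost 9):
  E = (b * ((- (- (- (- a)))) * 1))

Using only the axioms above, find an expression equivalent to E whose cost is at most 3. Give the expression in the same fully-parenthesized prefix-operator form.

1. [mul_one →] ((- (- (- (- a)))) * 1)  →  (- (- (- (- a))));  E = (b * (- (- (- (- a)))))
2. [neg_neg →] (- (- (- a)))  →  (- a);  E = (b * (- (- a)))
3. [neg_neg →] (- (- a))  →  a;  cost 3 ≤ 3, done

(b * a)   [cost 3]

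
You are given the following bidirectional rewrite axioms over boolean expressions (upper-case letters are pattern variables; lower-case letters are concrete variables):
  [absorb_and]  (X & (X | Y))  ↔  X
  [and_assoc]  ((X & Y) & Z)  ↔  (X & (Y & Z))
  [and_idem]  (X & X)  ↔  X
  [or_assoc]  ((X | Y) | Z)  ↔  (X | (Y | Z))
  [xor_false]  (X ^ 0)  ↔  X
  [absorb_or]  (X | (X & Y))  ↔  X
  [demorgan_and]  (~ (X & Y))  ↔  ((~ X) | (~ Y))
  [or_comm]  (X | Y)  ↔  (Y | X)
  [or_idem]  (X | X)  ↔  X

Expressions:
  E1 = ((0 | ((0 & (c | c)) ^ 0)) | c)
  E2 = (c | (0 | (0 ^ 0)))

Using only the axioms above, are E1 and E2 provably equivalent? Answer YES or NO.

step 1: or_idem (→) rewrites (c | c) into c, now ((0 | ((0 & c) ^ 0)) | c)
step 2: xor_false (→) rewrites ((0 & c) ^ 0) into (0 & c), now ((0 | (0 & c)) | c)
step 3: absorb_or (→) rewrites (0 | (0 & c)) into 0, now (0 | c)
step 4: or_comm (→) rewrites (0 | c) into (c | 0)
step 5: or_idem (←) rewrites 0 into (0 | 0), now (c | (0 | 0))
step 6: xor_false (←) rewrites 0 into (0 ^ 0), which is E2

YES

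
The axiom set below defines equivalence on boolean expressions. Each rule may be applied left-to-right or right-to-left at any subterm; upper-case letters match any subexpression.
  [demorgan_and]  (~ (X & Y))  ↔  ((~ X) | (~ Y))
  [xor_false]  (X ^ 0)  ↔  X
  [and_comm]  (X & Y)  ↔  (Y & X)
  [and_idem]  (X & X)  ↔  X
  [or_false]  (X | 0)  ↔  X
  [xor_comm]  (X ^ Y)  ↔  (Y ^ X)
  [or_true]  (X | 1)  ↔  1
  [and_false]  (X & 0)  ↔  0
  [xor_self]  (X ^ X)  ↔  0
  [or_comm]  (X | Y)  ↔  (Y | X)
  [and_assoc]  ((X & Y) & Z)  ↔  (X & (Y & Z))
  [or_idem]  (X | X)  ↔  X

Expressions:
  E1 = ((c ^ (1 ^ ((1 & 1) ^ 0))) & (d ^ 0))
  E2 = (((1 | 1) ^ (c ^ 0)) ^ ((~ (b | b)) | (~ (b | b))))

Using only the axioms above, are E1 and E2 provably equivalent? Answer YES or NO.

Every axiom is a valid identity, so a rewrite proof would force E1 and E2 to agree under every assignment.
At b=0, c=1, d=0: E1 = 0 but E2 = 1; they differ, so no derivation exists.

NO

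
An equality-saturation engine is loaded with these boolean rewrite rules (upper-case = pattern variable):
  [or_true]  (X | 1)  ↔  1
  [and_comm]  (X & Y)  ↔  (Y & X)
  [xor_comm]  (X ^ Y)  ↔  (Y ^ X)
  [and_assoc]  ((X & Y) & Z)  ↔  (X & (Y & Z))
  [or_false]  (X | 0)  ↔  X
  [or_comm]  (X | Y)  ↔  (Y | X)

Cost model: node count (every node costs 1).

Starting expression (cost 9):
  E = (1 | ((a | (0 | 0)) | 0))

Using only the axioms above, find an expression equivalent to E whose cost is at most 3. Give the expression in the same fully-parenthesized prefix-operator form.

(1 | a)   [cost 3]

(1) ((a | (0 | 0)) | 0)  =[or_false →]=  (a | (0 | 0))    ⊢ (1 | (a | (0 | 0)))
(2) (0 | 0)  =[or_false →]=  0    ⊢ (1 | (a | 0))
(3) (a | 0)  =[or_false →]=  a    ⊢ cost 3, within 3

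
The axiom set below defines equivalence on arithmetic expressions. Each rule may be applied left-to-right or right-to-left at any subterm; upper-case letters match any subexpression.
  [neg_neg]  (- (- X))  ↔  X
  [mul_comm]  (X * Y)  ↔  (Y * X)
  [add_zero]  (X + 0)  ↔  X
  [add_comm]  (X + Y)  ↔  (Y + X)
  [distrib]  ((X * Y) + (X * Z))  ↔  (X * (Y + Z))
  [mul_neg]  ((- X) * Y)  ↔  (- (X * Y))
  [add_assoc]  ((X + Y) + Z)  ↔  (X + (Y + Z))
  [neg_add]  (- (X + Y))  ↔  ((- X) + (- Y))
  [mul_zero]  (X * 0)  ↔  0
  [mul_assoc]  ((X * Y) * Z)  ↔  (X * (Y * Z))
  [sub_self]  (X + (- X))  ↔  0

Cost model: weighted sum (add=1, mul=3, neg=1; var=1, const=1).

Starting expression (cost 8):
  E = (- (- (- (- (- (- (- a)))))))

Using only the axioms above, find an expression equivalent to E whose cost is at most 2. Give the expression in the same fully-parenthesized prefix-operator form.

(- a)   [cost 2]

step 1: neg_neg (→) rewrites (- (- (- a))) into (- a), now (- (- (- (- (- a)))))
step 2: neg_neg (→) rewrites (- (- (- a))) into (- a), now (- (- (- a)))
step 3: neg_neg (→) rewrites (- (- a)) into a, reaching cost 2 (bound 2)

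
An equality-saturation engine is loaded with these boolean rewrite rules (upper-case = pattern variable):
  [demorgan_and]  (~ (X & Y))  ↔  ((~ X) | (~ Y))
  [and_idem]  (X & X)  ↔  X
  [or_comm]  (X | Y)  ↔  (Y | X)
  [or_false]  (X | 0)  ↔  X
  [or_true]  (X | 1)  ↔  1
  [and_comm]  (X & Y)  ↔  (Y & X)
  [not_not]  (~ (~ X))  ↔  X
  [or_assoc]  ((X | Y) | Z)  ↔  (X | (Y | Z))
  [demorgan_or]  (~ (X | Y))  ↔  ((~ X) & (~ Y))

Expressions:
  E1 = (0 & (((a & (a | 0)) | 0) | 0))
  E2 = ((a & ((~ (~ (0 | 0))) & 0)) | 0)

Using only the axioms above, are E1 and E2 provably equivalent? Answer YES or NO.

(1) (a | 0)  =[or_false →]=  a    ⊢ (0 & (((a & a) | 0) | 0))
(2) ((a & a) | 0)  =[or_false →]=  (a & a)    ⊢ (0 & ((a & a) | 0))
(3) (0 & ((a & a) | 0))  =[and_comm →]=  (((a & a) | 0) & 0)
(4) ((a & a) | 0)  =[or_false →]=  (a & a)    ⊢ ((a & a) & 0)
(5) (a & a)  =[and_idem →]=  a    ⊢ (a & 0)
(6) 0  =[and_idem ←]=  (0 & 0)    ⊢ (a & (0 & 0))
(7) 0  =[or_false ←]=  (0 | 0)    ⊢ (a & ((0 | 0) & 0))
(8) (a & ((0 | 0) & 0))  =[or_false ←]=  ((a & ((0 | 0) & 0)) | 0)
(9) (0 | 0)  =[not_not ←]=  (~ (~ (0 | 0)))    ⊢ E2

YES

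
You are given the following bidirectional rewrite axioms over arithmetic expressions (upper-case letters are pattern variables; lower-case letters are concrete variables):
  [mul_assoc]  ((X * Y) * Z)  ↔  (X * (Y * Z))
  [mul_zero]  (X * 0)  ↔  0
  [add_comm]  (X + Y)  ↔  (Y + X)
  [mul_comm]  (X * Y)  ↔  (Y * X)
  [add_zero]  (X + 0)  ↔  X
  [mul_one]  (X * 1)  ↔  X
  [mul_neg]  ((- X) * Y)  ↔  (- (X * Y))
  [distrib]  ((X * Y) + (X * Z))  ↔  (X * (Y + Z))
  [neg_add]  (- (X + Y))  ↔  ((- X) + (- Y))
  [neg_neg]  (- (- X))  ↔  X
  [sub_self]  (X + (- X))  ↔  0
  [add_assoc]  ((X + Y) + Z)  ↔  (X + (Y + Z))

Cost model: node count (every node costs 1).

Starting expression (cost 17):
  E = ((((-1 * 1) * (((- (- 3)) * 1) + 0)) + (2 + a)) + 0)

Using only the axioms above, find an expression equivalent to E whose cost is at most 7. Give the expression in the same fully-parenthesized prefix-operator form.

step 1: neg_neg (→) rewrites (- (- 3)) into 3, now ((((-1 * 1) * ((3 * 1) + 0)) + (2 + a)) + 0)
step 2: mul_comm (→) rewrites ((-1 * 1) * ((3 * 1) + 0)) into (((3 * 1) + 0) * (-1 * 1)), now (((((3 * 1) + 0) * (-1 * 1)) + (2 + a)) + 0)
step 3: add_zero (→) rewrites ((3 * 1) + 0) into (3 * 1), now ((((3 * 1) * (-1 * 1)) + (2 + a)) + 0)
step 4: add_zero (→) rewrites ((((3 * 1) * (-1 * 1)) + (2 + a)) + 0) into (((3 * 1) * (-1 * 1)) + (2 + a))
step 5: mul_one (→) rewrites (3 * 1) into 3, now ((3 * (-1 * 1)) + (2 + a))
step 6: mul_one (→) rewrites (-1 * 1) into -1, reaching cost 7 (bound 7)

((3 * -1) + (2 + a))   [cost 7]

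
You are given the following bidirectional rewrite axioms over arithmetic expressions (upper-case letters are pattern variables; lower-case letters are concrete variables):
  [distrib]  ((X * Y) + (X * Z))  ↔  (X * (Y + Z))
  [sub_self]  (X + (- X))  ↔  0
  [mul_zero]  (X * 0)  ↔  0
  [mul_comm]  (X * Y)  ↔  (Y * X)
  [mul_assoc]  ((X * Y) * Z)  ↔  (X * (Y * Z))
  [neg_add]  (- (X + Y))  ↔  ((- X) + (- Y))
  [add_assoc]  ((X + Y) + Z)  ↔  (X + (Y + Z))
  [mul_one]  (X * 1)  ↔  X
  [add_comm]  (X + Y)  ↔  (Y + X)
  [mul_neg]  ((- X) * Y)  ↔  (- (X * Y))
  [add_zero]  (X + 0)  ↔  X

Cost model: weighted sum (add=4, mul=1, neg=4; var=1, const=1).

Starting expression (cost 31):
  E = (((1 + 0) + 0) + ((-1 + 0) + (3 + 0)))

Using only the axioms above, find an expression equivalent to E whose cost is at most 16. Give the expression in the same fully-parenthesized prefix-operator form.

(1) (-1 + 0)  =[add_zero →]=  -1    ⊢ (((1 + 0) + 0) + (-1 + (3 + 0)))
(2) (3 + 0)  =[add_zero →]=  3    ⊢ (((1 + 0) + 0) + (-1 + 3))
(3) ((1 + 0) + 0)  =[add_zero →]=  (1 + 0)    ⊢ cost 16, within 16

((1 + 0) + (-1 + 3))   [cost 16]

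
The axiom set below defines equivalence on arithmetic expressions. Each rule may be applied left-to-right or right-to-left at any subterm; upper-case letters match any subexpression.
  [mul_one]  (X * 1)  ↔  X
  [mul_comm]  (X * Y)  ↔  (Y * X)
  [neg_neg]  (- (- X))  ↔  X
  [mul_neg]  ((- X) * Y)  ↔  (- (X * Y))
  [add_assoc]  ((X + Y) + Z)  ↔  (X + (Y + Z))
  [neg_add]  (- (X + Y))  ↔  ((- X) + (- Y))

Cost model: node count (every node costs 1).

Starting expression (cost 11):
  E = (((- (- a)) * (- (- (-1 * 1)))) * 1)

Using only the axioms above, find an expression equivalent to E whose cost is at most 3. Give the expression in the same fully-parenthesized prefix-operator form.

(-1 * a)   [cost 3]

1. [mul_one →] (-1 * 1)  →  -1;  E = (((- (- a)) * (- (- -1))) * 1)
2. [neg_neg →] (- (- a))  →  a;  E = ((a * (- (- -1))) * 1)
3. [neg_neg →] (- (- -1))  →  -1;  E = ((a * -1) * 1)
4. [mul_comm →] (a * -1)  →  (-1 * a);  E = ((-1 * a) * 1)
5. [mul_one →] ((-1 * a) * 1)  →  (-1 * a);  cost 3 ≤ 3, done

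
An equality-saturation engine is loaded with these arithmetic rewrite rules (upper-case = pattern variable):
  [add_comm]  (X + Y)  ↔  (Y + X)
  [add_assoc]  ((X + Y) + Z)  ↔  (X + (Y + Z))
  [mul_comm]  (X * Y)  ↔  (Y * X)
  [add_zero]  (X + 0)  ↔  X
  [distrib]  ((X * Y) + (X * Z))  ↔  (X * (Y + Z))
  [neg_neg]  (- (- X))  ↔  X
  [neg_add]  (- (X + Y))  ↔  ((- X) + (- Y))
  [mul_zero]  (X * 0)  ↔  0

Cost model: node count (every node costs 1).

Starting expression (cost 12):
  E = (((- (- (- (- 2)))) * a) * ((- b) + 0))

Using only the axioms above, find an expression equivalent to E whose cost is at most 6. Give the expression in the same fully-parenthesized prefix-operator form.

((2 * a) * (- b))   [cost 6]

(1) (- (- (- 2)))  =[neg_neg →]=  (- 2)    ⊢ (((- (- 2)) * a) * ((- b) + 0))
(2) ((- b) + 0)  =[add_zero →]=  (- b)    ⊢ (((- (- 2)) * a) * (- b))
(3) (- (- 2))  =[neg_neg →]=  2    ⊢ cost 6, within 6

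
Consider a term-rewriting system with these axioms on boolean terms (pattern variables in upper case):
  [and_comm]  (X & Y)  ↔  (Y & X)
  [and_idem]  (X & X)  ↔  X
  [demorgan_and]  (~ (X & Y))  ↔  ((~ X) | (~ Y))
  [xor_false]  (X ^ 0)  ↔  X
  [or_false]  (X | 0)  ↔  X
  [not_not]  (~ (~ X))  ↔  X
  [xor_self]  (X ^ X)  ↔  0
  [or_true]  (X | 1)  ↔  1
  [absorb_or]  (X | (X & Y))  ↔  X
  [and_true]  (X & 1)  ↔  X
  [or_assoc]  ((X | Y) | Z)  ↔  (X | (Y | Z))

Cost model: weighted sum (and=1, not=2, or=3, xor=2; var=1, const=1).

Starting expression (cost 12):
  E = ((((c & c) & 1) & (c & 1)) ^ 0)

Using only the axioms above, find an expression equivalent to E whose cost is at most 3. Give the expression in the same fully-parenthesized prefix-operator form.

(c & 1)   [cost 3]

1. [and_idem →] (c & c)  →  c;  E = (((c & 1) & (c & 1)) ^ 0)
2. [and_idem →] ((c & 1) & (c & 1))  →  (c & 1);  E = ((c & 1) ^ 0)
3. [xor_false →] ((c & 1) ^ 0)  →  (c & 1);  cost 3 ≤ 3, done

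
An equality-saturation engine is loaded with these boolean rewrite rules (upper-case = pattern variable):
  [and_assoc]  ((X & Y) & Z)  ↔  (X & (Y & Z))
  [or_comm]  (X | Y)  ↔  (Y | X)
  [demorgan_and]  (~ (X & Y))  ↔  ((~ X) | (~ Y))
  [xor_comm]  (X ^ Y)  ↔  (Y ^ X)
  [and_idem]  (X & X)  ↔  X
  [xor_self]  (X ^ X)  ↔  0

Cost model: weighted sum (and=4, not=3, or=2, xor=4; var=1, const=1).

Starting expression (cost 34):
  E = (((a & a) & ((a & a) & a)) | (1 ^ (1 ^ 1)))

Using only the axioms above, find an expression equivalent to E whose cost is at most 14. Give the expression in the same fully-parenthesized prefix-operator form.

step 1: and_idem (→) rewrites (a & a) into a, now (((a & a) & (a & a)) | (1 ^ (1 ^ 1)))
step 2: xor_self (→) rewrites (1 ^ 1) into 0, now (((a & a) & (a & a)) | (1 ^ 0))
step 3: and_idem (→) rewrites ((a & a) & (a & a)) into (a & a), reaching cost 14 (bound 14)

((a & a) | (1 ^ 0))   [cost 14]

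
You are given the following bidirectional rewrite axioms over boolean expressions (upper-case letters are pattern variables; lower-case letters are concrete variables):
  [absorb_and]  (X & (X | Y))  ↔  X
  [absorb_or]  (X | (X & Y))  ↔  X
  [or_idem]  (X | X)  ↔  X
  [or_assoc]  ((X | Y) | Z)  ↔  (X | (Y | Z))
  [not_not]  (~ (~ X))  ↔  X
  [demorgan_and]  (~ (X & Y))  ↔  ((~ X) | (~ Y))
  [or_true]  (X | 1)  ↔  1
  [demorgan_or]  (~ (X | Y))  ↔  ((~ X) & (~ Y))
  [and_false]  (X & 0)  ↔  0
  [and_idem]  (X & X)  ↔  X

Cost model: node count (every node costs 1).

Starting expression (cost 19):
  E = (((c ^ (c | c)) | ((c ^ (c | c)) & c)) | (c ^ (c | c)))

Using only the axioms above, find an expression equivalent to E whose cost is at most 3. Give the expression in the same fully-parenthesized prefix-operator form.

step 1: absorb_or (→) rewrites ((c ^ (c | c)) | ((c ^ (c | c)) & c)) into (c ^ (c | c)), now ((c ^ (c | c)) | (c ^ (c | c)))
step 2: or_idem (→) rewrites ((c ^ (c | c)) | (c ^ (c | c))) into (c ^ (c | c))
step 3: or_idem (→) rewrites (c | c) into c, reaching cost 3 (bound 3)

(c ^ c)   [cost 3]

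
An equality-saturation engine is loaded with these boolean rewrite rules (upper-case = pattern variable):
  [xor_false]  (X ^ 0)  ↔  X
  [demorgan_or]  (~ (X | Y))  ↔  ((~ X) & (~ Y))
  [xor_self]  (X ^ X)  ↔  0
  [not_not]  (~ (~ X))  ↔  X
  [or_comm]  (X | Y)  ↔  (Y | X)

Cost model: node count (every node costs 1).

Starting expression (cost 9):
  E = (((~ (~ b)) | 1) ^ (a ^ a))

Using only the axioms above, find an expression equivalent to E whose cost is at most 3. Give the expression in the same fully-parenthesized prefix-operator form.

(b | 1)   [cost 3]

(1) (a ^ a)  =[xor_self →]=  0    ⊢ (((~ (~ b)) | 1) ^ 0)
(2) (((~ (~ b)) | 1) ^ 0)  =[xor_false →]=  ((~ (~ b)) | 1)
(3) (~ (~ b))  =[not_not →]=  b    ⊢ cost 3, within 3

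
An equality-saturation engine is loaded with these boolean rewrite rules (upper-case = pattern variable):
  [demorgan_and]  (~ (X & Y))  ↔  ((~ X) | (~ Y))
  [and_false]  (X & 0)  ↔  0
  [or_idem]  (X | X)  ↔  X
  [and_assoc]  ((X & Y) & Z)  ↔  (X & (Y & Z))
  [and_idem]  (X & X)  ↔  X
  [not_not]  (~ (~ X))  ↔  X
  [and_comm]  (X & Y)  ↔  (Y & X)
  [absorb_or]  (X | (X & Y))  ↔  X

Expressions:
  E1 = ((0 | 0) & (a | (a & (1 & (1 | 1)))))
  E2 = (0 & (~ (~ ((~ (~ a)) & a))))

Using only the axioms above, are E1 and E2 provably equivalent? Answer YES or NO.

YES

(1) (1 | 1)  =[or_idem →]=  1    ⊢ ((0 | 0) & (a | (a & (1 & 1))))
(2) (1 & 1)  =[and_idem →]=  1    ⊢ ((0 | 0) & (a | (a & 1)))
(3) (0 | 0)  =[or_idem →]=  0    ⊢ (0 & (a | (a & 1)))
(4) (a | (a & 1))  =[absorb_or →]=  a    ⊢ (0 & a)
(5) a  =[not_not ←]=  (~ (~ a))    ⊢ (0 & (~ (~ a)))
(6) a  =[and_idem ←]=  (a & a)    ⊢ (0 & (~ (~ (a & a))))
(7) a  =[not_not ←]=  (~ (~ a))    ⊢ E2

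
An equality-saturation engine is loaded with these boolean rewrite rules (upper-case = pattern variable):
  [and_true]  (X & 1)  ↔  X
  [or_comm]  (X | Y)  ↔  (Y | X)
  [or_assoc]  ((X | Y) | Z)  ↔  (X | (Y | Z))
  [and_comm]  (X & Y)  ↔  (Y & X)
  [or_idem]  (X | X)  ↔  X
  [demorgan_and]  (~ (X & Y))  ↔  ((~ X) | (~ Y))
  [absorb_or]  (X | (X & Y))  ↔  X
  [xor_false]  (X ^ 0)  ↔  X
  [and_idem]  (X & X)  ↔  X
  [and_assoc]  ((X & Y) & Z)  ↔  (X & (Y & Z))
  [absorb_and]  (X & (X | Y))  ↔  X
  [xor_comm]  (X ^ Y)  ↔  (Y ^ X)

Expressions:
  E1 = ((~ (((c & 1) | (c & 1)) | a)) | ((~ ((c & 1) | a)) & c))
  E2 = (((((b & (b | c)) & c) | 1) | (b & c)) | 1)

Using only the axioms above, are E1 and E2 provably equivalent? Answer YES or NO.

NO

Every axiom is a valid identity, so a rewrite proof would force E1 and E2 to agree under every assignment.
At a=0, b=0, c=1: E1 = 0 but E2 = 1; they differ, so no derivation exists.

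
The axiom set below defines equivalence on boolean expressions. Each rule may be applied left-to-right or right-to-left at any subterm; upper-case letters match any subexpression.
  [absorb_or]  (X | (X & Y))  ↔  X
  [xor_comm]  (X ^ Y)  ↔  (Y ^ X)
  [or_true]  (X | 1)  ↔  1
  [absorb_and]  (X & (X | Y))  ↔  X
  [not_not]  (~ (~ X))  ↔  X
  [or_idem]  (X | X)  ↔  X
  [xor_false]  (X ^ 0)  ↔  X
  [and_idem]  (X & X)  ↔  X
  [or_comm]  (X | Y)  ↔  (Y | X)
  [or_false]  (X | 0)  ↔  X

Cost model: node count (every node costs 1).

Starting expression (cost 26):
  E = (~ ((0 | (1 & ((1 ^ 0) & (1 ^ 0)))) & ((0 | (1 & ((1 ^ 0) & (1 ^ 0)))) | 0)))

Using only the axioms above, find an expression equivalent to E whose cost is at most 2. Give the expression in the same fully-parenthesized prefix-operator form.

(~ 1)   [cost 2]

1. [absorb_and →] ((0 | (1 & ((1 ^ 0) & (1 ^ 0)))) & ((0 | (1 & ((1 ^ 0) & (1 ^ 0)))) | 0))  →  (0 | (1 & ((1 ^ 0) & (1 ^ 0))));  E = (~ (0 | (1 & ((1 ^ 0) & (1 ^ 0)))))
2. [and_idem →] ((1 ^ 0) & (1 ^ 0))  →  (1 ^ 0);  E = (~ (0 | (1 & (1 ^ 0))))
3. [xor_false →] (1 ^ 0)  →  1;  E = (~ (0 | (1 & 1)))
4. [and_idem →] (1 & 1)  →  1;  E = (~ (0 | 1))
5. [or_true →] (0 | 1)  →  1;  cost 2 ≤ 2, done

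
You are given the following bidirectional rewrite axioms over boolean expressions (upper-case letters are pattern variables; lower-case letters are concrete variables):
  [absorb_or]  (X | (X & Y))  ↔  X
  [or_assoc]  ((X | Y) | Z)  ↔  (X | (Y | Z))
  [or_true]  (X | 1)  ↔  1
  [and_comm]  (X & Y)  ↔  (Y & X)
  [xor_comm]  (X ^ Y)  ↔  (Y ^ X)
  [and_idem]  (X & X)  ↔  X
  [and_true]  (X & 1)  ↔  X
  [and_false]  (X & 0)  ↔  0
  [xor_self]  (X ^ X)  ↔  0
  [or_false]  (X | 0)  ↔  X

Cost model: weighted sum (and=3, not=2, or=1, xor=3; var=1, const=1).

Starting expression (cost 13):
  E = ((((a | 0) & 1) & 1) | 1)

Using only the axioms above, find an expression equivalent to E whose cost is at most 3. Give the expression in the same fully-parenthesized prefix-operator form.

1. [or_false →] (a | 0)  →  a;  E = (((a & 1) & 1) | 1)
2. [and_true →] (a & 1)  →  a;  E = ((a & 1) | 1)
3. [and_true →] (a & 1)  →  a;  cost 3 ≤ 3, done

(a | 1)   [cost 3]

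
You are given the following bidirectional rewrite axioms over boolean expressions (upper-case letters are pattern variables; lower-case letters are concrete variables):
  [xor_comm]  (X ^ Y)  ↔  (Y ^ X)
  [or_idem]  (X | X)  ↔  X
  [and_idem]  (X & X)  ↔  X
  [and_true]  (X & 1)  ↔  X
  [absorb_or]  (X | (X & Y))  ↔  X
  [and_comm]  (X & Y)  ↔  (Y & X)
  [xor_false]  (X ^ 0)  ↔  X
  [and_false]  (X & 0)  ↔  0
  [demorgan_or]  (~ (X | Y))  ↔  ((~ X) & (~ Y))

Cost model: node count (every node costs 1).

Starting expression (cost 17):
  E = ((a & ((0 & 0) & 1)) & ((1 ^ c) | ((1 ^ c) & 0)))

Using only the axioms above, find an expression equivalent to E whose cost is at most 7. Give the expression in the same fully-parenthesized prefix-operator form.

((a & 0) & (1 ^ c))   [cost 7]

(1) ((0 & 0) & 1)  =[and_true →]=  (0 & 0)    ⊢ ((a & (0 & 0)) & ((1 ^ c) | ((1 ^ c) & 0)))
(2) (0 & 0)  =[and_idem →]=  0    ⊢ ((a & 0) & ((1 ^ c) | ((1 ^ c) & 0)))
(3) ((1 ^ c) | ((1 ^ c) & 0))  =[absorb_or →]=  (1 ^ c)    ⊢ cost 7, within 7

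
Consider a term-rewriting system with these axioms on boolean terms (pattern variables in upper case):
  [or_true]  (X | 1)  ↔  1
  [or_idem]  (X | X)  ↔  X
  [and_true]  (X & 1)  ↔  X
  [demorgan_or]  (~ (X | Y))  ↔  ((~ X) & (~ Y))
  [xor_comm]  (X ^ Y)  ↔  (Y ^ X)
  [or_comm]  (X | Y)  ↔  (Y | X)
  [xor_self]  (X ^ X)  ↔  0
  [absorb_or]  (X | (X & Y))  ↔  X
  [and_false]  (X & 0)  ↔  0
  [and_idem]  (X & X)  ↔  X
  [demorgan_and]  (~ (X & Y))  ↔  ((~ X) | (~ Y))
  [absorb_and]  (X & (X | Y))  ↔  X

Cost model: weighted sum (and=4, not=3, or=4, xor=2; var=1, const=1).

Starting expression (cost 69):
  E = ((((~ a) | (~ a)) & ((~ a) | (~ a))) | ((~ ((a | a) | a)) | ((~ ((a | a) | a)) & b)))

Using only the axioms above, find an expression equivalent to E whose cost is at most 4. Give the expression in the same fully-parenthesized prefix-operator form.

(~ a)   [cost 4]

step 1: absorb_or (→) rewrites ((~ ((a | a) | a)) | ((~ ((a | a) | a)) & b)) into (~ ((a | a) | a)), now ((((~ a) | (~ a)) & ((~ a) | (~ a))) | (~ ((a | a) | a)))
step 2: or_idem (→) rewrites (a | a) into a, now ((((~ a) | (~ a)) & ((~ a) | (~ a))) | (~ (a | a)))
step 3: or_idem (→) rewrites (a | a) into a, now ((((~ a) | (~ a)) & ((~ a) | (~ a))) | (~ a))
step 4: and_idem (→) rewrites (((~ a) | (~ a)) & ((~ a) | (~ a))) into ((~ a) | (~ a)), now (((~ a) | (~ a)) | (~ a))
step 5: or_comm (→) rewrites (((~ a) | (~ a)) | (~ a)) into ((~ a) | ((~ a) | (~ a)))
step 6: or_idem (→) rewrites ((~ a) | (~ a)) into (~ a), now ((~ a) | (~ a))
step 7: or_idem (→) rewrites ((~ a) | (~ a)) into (~ a), reaching cost 4 (bound 4)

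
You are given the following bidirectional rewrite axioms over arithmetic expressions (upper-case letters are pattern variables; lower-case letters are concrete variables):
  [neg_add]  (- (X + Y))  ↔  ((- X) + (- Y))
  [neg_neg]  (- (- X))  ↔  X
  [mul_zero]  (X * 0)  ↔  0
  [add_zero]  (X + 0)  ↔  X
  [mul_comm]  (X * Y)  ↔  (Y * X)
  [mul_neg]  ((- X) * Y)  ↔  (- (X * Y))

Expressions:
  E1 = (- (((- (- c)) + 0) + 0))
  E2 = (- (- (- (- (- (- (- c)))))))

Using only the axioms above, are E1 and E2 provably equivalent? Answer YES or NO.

YES

(1) (((- (- c)) + 0) + 0)  =[add_zero →]=  ((- (- c)) + 0)    ⊢ (- ((- (- c)) + 0))
(2) (- (- c))  =[neg_neg →]=  c    ⊢ (- (c + 0))
(3) (c + 0)  =[add_zero →]=  c    ⊢ (- c)
(4) (- c)  =[neg_neg ←]=  (- (- (- c)))
(5) (- (- c))  =[neg_neg ←]=  (- (- (- (- c))))    ⊢ (- (- (- (- (- c)))))
(6) (- (- (- (- (- c)))))  =[neg_neg ←]=  (- (- (- (- (- (- (- c)))))))    ⊢ E2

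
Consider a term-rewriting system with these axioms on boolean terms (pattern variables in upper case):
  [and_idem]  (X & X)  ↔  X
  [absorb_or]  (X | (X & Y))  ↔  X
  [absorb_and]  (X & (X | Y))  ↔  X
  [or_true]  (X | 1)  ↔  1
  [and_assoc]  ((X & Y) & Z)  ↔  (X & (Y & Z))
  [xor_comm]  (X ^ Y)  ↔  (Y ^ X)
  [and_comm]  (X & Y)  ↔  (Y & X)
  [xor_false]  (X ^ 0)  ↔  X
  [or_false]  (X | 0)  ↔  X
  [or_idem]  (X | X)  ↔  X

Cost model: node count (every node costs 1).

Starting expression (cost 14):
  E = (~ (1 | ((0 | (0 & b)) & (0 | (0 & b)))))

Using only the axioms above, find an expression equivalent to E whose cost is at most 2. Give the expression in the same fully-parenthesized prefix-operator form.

(1) ((0 | (0 & b)) & (0 | (0 & b)))  =[and_idem →]=  (0 | (0 & b))    ⊢ (~ (1 | (0 | (0 & b))))
(2) (0 | (0 & b))  =[absorb_or →]=  0    ⊢ (~ (1 | 0))
(3) (1 | 0)  =[or_false →]=  1    ⊢ cost 2, within 2

(~ 1)   [cost 2]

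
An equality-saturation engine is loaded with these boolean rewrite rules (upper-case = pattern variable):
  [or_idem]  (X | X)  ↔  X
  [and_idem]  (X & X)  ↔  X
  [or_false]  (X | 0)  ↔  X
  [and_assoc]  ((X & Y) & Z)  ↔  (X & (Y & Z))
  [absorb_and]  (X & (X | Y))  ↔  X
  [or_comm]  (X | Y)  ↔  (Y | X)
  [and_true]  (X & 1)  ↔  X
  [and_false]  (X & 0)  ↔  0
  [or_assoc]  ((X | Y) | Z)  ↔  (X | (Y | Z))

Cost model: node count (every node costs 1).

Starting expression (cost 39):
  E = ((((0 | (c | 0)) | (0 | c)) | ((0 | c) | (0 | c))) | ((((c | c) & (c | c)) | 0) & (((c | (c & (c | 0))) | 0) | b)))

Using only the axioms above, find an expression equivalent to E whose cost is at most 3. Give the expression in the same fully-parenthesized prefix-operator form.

1. [absorb_and →] (c & (c | 0))  →  c;  E = ((((0 | (c | 0)) | (0 | c)) | ((0 | c) | (0 | c))) | ((((c | c) & (c | c)) | 0) & (((c | c) | 0) | b)))
2. [and_idem →] ((c | c) & (c | c))  →  (c | c);  E = ((((0 | (c | 0)) | (0 | c)) | ((0 | c) | (0 | c))) | (((c | c) | 0) & (((c | c) | 0) | b)))
3. [or_false →] (c | 0)  →  c;  E = ((((0 | c) | (0 | c)) | ((0 | c) | (0 | c))) | (((c | c) | 0) & (((c | c) | 0) | b)))
4. [absorb_and →] (((c | c) | 0) & (((c | c) | 0) | b))  →  ((c | c) | 0);  E = ((((0 | c) | (0 | c)) | ((0 | c) | (0 | c))) | ((c | c) | 0))
5. [or_idem →] (((0 | c) | (0 | c)) | ((0 | c) | (0 | c)))  →  ((0 | c) | (0 | c));  E = (((0 | c) | (0 | c)) | ((c | c) | 0))
6. [or_comm →] ((c | c) | 0)  →  (0 | (c | c));  E = (((0 | c) | (0 | c)) | (0 | (c | c)))
7. [or_idem →] ((0 | c) | (0 | c))  →  (0 | c);  E = ((0 | c) | (0 | (c | c)))
8. [or_idem →] (c | c)  →  c;  E = ((0 | c) | (0 | c))
9. [or_idem →] ((0 | c) | (0 | c))  →  (0 | c);  cost 3 ≤ 3, done

(0 | c)   [cost 3]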